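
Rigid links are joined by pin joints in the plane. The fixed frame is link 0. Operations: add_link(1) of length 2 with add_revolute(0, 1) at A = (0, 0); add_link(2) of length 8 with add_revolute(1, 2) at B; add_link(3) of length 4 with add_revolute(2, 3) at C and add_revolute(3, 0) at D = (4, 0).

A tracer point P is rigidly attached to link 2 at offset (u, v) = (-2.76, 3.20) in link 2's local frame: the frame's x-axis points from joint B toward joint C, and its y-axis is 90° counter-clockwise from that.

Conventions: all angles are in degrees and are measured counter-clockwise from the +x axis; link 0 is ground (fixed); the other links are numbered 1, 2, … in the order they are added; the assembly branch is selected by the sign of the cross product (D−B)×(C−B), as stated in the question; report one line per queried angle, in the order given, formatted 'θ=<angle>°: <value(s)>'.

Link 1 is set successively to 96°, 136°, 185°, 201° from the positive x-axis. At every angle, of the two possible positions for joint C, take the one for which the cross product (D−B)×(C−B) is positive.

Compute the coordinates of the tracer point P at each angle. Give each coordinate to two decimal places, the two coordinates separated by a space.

A=(0,0), D=(4.00,0)
θ=96°: B = A + 2.00·(cos96°, sin96°) = (-0.2091, 1.9890)
θ=96°: |BD| = 4.6554
θ=96°: circle(B,8.00) ∩ circle(D,4.00): a=7.4830, h=2.8292
θ=96°:   candidates: C₊=(7.7654,1.3498) cross=13.171; C₋=(5.3478,-3.7661) cross=-13.171
θ=96°:   branch + wants cross > 0 → take C=(7.7654,1.3498) (cross=13.171)
θ=96°: ex = (C−B)/|BC| = (0.9968,-0.0799); ey = (0.0799,0.9968)
θ=96°: P = B + -2.76·ex + 3.20·ey = (-2.7045,5.3993)
θ=136°: B = A + 2.00·(cos136°, sin136°) = (-1.4387, 1.3893)
θ=136°: |BD| = 5.6133
θ=136°: circle(B,8.00) ∩ circle(D,4.00): a=7.0822, h=3.7205
θ=136°:   candidates: C₊=(6.3440,3.2412) cross=20.885; C₋=(4.5023,-3.9683) cross=-20.885
θ=136°:   branch + wants cross > 0 → take C=(6.3440,3.2412) (cross=20.885)
θ=136°: ex = (C−B)/|BC| = (0.9728,0.2315); ey = (-0.2315,0.9728)
θ=136°: P = B + -2.76·ex + 3.20·ey = (-4.8645,3.8635)
θ=185°: B = A + 2.00·(cos185°, sin185°) = (-1.9924, -0.1743)
θ=185°: |BD| = 5.9949
θ=185°: circle(B,8.00) ∩ circle(D,4.00): a=7.0008, h=3.8714
θ=185°:   candidates: C₊=(4.8929,3.8991) cross=23.209; C₋=(5.1181,-3.8406) cross=-23.209
θ=185°:   branch + wants cross > 0 → take C=(4.8929,3.8991) (cross=23.209)
θ=185°: ex = (C−B)/|BC| = (0.8607,0.5092); ey = (-0.5092,0.8607)
θ=185°: P = B + -2.76·ex + 3.20·ey = (-5.9972,1.1745)
θ=201°: B = A + 2.00·(cos201°, sin201°) = (-1.8672, -0.7167)
θ=201°: |BD| = 5.9108
θ=201°: circle(B,8.00) ∩ circle(D,4.00): a=7.0158, h=3.8443
θ=201°:   candidates: C₊=(4.6307,3.9500) cross=22.723; C₋=(5.5630,-3.6820) cross=-22.723
θ=201°:   branch + wants cross > 0 → take C=(4.6307,3.9500) (cross=22.723)
θ=201°: ex = (C−B)/|BC| = (0.8122,0.5833); ey = (-0.5833,0.8122)
θ=201°: P = B + -2.76·ex + 3.20·ey = (-5.9756,0.2724)

θ=96°: -2.70 5.40
θ=136°: -4.86 3.86
θ=185°: -6.00 1.17
θ=201°: -5.98 0.27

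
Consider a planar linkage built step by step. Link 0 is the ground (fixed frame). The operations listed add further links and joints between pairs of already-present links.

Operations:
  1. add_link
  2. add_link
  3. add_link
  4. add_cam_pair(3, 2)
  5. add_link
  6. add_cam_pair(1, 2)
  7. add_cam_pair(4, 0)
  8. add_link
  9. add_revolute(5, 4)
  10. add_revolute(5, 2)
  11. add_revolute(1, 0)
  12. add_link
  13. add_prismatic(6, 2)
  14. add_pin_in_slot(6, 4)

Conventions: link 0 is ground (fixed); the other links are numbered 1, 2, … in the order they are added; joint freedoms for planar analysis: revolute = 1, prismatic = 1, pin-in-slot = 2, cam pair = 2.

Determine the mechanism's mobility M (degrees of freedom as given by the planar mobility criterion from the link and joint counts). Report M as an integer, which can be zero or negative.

L=1 J1=0 J2=0
add link → L=2 J1=0 J2=0
add link → L=3 J1=0 J2=0
add link → L=4 J1=0 J2=0
C@3,2 dof=2 J2 → L=4 J1=0 J2=1
add link → L=5 J1=0 J2=1
C@1,2 dof=2 J2 → L=5 J1=0 J2=2
C@4,0 dof=2 J2 → L=5 J1=0 J2=3
add link → L=6 J1=0 J2=3
R@5,4 dof=1 J1 → L=6 J1=1 J2=3
R@5,2 dof=1 J1 → L=6 J1=2 J2=3
R@1,0 dof=1 J1 → L=6 J1=3 J2=3
add link → L=7 J1=3 J2=3
P@6,2 dof=1 J1 → L=7 J1=4 J2=3
PS@6,4 dof=2 J2 → L=7 J1=4 J2=4
M=3(L−1)−2J1−J2=3·6−2·4−4=6

M = 6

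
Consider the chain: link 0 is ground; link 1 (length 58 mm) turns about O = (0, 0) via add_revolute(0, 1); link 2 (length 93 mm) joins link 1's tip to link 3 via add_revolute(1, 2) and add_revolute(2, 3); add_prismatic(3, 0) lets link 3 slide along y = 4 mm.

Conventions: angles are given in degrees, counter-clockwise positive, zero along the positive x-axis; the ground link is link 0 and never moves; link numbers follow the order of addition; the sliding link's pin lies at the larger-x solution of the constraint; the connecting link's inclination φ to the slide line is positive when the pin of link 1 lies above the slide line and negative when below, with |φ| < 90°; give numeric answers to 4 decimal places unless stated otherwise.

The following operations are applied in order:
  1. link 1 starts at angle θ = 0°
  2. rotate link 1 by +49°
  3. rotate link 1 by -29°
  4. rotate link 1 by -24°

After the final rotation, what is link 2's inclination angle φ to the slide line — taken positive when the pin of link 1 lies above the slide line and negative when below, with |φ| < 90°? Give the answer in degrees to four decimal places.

geometry: r = 58 mm, L = 93 mm, e = 4 mm; θ starts at 0°
rotate link 1 by +49°: θ ← 0° +49° = 49°
rotate link 1 by -29°: θ ← 49° -29° = 20°
rotate link 1 by -24°: θ ← 20° -24° = -4°
h = r sin θ − e = -4.045875 − 4 = -8.045875
sin φ = h / L = -8.045875 / 93 = -0.08651479
φ = arcsin(-0.08651479) = -4.963137°

-4.9631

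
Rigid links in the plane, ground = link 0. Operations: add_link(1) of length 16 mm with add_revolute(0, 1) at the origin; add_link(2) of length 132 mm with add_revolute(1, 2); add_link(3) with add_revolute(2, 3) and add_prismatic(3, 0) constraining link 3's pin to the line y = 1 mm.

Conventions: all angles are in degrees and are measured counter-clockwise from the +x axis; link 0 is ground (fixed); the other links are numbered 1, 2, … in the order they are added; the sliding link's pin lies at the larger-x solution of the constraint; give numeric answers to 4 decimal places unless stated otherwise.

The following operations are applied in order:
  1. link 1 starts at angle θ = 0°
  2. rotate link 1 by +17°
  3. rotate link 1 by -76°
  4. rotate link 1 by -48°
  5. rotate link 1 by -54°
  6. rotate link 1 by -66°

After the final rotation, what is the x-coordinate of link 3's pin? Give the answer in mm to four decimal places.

geometry: r = 16 mm, L = 132 mm, e = 1 mm; θ starts at 0°
rotate link 1 by +17°: θ ← 0° +17° = 17°
rotate link 1 by -76°: θ ← 17° -76° = -59°
rotate link 1 by -48°: θ ← -59° -48° = -107°
rotate link 1 by -54°: θ ← -107° -54° = -161°
rotate link 1 by -66°: θ ← -161° -66° = -227°
crank pin P = (r cos θ, r sin θ) = (-10.911974, 11.701659)
h = r sin θ − e = 11.701659 − 1 = 10.701659
x = r cos θ + √(L² − h²) = -10.911974 + 131.565476 = 120.653502

120.6535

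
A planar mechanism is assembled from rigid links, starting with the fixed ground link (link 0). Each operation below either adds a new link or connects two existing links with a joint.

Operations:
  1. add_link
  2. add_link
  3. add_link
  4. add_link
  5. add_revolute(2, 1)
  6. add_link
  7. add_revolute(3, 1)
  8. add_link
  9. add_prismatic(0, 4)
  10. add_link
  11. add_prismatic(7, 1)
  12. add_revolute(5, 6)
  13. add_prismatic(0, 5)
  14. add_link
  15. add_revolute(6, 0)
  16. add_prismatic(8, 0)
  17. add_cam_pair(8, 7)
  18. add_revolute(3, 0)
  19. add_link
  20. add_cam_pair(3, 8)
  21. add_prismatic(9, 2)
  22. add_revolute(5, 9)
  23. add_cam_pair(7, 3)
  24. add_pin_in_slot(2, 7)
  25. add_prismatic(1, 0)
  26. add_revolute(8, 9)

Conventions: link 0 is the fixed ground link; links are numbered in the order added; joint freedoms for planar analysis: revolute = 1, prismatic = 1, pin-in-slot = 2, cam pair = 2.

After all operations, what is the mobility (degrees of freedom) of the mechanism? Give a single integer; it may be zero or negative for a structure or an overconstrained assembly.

(L,J1,J2)=(1,0,0); link0 fixed
link1: (2,0,0)
link2: (3,0,0)
link3: (4,0,0)
link4: (5,0,0)
R 2-1 [J1]: (5,1,0)
link5: (6,1,0)
R 3-1 [J1]: (6,2,0)
link6: (7,2,0)
P 0-4 [J1]: (7,3,0)
link7: (8,3,0)
P 7-1 [J1]: (8,4,0)
R 5-6 [J1]: (8,5,0)
P 0-5 [J1]: (8,6,0)
link8: (9,6,0)
R 6-0 [J1]: (9,7,0)
P 8-0 [J1]: (9,8,0)
C 8-7 [J2]: (9,8,1)
R 3-0 [J1]: (9,9,1)
link9: (10,9,1)
C 3-8 [J2]: (10,9,2)
P 9-2 [J1]: (10,10,2)
R 5-9 [J1]: (10,11,2)
C 7-3 [J2]: (10,11,3)
PS 2-7 [J2]: (10,11,4)
P 1-0 [J1]: (10,12,4)
R 8-9 [J1]: (10,13,4)
Grübler: 3·9 − 2·13 − 4 = -3

M = -3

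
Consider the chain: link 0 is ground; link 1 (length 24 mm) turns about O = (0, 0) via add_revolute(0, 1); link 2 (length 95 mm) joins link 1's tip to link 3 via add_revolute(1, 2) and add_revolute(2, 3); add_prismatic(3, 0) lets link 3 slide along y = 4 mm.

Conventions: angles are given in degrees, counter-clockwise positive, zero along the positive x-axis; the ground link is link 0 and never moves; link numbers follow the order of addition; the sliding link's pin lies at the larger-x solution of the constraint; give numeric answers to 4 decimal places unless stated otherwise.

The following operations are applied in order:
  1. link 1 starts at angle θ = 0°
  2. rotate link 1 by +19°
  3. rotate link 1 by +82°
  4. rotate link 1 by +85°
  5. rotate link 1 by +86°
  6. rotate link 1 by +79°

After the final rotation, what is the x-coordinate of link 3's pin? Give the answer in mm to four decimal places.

geometry: r = 24 mm, L = 95 mm, e = 4 mm; θ starts at 0°
rotate link 1 by +19°: θ ← 0° +19° = 19°
rotate link 1 by +82°: θ ← 19° +82° = 101°
rotate link 1 by +85°: θ ← 101° +85° = 186°
rotate link 1 by +86°: θ ← 186° +86° = 272°
rotate link 1 by +79°: θ ← 272° +79° = 351°
crank pin P = (r cos θ, r sin θ) = (23.704520, -3.754427)
h = r sin θ − e = -3.754427 − 4 = -7.754427
x = r cos θ + √(L² − h²) = 23.704520 + 94.682991 = 118.387512

118.3875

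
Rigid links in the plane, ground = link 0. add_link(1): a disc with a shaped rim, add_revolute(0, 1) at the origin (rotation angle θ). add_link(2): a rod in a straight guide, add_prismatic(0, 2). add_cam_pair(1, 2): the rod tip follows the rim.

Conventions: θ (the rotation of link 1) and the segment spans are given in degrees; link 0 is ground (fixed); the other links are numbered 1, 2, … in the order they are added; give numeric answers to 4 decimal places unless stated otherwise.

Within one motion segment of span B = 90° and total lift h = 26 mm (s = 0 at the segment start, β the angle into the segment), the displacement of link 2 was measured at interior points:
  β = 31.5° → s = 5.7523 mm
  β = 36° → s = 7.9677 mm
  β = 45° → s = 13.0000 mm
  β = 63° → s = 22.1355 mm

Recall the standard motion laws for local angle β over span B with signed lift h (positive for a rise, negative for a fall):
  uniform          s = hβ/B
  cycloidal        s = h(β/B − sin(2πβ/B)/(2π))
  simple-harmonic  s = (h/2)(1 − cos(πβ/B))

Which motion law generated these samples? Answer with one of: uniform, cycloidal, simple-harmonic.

candidates at β/B = r: uniform s = h·r (linear in β); cycloidal s = h·(r − sin(2πr)/(2π)); simple-harmonic s = (h/2)(1 − cos(πr))
β=31.5°: printed 5.7523 | uniform 9.1000, cycloidal 5.7523, simple-harmonic 7.0981
β=36°: printed 7.9677 | uniform 10.4000, cycloidal 7.9677, simple-harmonic 8.9828
β=45°: printed 13.0000 | uniform 13.0000, cycloidal 13.0000, simple-harmonic 13.0000
β=63°: printed 22.1355 | uniform 18.2000, cycloidal 22.1355, simple-harmonic 20.6412
only one law matches every sample → cycloidal

cycloidal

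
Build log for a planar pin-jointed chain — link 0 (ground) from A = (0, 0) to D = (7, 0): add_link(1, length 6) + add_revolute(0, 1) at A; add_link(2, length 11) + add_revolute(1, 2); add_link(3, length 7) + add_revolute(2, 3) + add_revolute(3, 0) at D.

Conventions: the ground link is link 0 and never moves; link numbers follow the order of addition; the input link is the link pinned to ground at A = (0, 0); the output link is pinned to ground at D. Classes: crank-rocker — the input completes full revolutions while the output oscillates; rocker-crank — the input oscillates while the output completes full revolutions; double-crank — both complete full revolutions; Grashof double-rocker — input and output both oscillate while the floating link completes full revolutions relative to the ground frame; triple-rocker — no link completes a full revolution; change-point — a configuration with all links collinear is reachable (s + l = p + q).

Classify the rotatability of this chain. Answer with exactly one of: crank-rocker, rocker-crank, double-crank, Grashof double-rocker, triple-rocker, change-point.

lengths: ground=7, input=6, coupler=11, output=7
sorted: s=6 (shortest), l=11 (longest), p+q=14
s + l = 17 vs p + q = 14
s + l > p + q → non-Grashof → no link fully rotates → triple-rocker

triple-rocker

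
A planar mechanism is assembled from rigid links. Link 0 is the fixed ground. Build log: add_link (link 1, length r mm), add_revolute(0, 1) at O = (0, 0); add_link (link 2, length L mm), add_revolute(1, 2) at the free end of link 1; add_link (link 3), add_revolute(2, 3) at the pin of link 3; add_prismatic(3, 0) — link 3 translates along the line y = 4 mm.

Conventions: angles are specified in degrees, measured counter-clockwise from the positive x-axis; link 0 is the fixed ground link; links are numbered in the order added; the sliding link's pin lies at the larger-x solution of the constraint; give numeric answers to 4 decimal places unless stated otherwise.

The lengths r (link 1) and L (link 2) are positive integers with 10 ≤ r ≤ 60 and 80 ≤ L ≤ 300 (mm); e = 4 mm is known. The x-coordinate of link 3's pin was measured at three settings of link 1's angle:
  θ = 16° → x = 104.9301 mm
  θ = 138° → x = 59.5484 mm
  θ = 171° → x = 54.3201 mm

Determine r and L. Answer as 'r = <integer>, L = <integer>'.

constraint per measurement: (x − r cos θ)² + (r sin θ − e)² = L²
subtracting the θ₁ and θ₂ equations cancels the r² and L² terms:
r = (x₁² − x₂²) / (2[(x₁cos θ₁ + e sin θ₁) − (x₂cos θ₂ + e sin θ₂)]) = 26.0000 → r = 26
L² = (x₁ − r cos θ₁)² + (r sin θ₁ − e)² = 6399.9985 → L = 80.0000 → L = 80
check at θ₃=171°: x = 54.3201 (printed 54.3201) ✓

r = 26, L = 80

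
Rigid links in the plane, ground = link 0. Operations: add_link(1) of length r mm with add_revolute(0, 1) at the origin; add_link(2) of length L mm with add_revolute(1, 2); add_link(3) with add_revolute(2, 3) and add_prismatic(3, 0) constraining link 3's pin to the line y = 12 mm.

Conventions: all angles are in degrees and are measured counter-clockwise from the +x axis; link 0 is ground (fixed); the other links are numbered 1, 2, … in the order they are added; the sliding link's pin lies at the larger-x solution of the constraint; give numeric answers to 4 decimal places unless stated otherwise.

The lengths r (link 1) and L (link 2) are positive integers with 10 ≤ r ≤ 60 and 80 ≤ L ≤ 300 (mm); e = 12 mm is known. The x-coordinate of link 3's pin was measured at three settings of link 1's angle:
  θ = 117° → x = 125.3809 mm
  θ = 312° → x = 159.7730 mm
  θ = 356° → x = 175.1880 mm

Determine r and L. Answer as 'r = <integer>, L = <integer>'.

constraint per measurement: (x − r cos θ)² + (r sin θ − e)² = L²
subtracting the θ₁ and θ₂ equations cancels the r² and L² terms:
r = (x₁² − x₂²) / (2[(x₁cos θ₁ + e sin θ₁) − (x₂cos θ₂ + e sin θ₂)]) = 34.0001 → r = 34
L² = (x₁ − r cos θ₁)² + (r sin θ₁ − e)² = 20163.9869 → L = 142.0000 → L = 142
check at θ₃=356°: x = 175.1880 (printed 175.1880) ✓

r = 34, L = 142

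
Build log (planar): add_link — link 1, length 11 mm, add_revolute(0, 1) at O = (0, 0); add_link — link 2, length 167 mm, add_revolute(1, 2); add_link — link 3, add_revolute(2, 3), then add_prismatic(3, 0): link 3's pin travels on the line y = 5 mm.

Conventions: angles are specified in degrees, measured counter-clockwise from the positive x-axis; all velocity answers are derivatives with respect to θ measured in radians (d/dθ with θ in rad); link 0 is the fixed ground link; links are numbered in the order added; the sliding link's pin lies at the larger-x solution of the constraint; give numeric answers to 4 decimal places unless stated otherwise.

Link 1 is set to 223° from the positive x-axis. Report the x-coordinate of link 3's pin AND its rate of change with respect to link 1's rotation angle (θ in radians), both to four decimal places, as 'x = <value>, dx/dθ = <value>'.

geometry: r = 11 mm, L = 167 mm, e = 5 mm
crank pin P = (r cos θ, r sin θ) = (-8.044891, -7.501982)
h = r sin θ − e = -7.501982 − 5 = -12.501982
x = r cos θ + √(L² − h²) = -8.044891 + 166.531380 = 158.486489
dx/dθ = −r sin θ − h·r cos θ/√(L² − h²) (θ in radians; h = -12.501982) = 6.898029

x = 158.4865, dx/dθ = 6.8980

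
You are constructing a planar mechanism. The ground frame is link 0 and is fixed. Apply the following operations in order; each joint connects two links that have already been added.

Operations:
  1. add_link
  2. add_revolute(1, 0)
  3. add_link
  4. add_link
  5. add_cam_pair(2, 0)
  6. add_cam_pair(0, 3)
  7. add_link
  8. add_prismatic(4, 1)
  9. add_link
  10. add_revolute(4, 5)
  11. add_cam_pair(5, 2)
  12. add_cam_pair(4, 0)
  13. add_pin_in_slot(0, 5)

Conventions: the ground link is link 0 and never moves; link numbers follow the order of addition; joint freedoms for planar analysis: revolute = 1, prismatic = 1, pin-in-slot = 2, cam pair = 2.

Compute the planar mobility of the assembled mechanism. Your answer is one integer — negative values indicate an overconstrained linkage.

link 0 = ground. State L|J1|J2 = 1|0|0
+link1  2|0|0
R(1,0) f=1→J1  2|1|0
+link2  3|1|0
+link3  4|1|0
C(2,0) f=2→J2  4|1|1
C(0,3) f=2→J2  4|1|2
+link4  5|1|2
P(4,1) f=1→J1  5|2|2
+link5  6|2|2
R(4,5) f=1→J1  6|3|2
C(5,2) f=2→J2  6|3|3
C(4,0) f=2→J2  6|3|4
PS(0,5) f=2→J2  6|3|5
M = 3(6−1)−2·3−5 = 15−6−5 = 4

M = 4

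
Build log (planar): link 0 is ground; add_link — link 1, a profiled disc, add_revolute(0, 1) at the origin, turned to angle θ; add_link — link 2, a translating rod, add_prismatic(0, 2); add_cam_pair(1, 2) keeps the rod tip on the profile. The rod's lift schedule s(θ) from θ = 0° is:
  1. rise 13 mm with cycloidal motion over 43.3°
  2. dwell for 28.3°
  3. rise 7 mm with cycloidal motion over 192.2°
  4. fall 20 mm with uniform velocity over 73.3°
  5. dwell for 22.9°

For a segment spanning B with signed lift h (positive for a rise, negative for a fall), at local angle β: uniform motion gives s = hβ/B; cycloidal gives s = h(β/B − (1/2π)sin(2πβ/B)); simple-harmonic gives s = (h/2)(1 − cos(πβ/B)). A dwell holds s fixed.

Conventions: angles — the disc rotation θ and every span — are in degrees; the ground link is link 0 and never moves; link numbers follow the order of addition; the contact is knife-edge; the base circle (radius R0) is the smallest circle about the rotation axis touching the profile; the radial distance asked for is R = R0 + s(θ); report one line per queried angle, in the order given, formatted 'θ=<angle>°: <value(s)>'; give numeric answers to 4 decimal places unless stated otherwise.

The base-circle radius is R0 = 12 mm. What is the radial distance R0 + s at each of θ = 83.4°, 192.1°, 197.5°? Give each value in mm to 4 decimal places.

seg 1 [0°–43.3°] cycloidal, h=13: full span → s += 13 → s = 13.0000
seg 2 [43.3°–71.6°] dwell: s stays 13.0000
seg 3 [71.6°–263.8°] cycloidal, h=7: θ=83.4° here. β=11.8, B=192.2. 7·(0.0614 − sin(2π·0.0614)/(2π)) = 0.0106 → s = 13.0106
seg 3 [71.6°–263.8°] cycloidal, h=7: θ=192.1° here. β=120.5, B=192.2. 7·(0.6270 − sin(2π·0.6270)/(2π)) = 5.1860 → s = 18.1860
seg 3 [71.6°–263.8°] cycloidal, h=7: θ=197.5° here. β=125.9, B=192.2. 7·(0.6550 − sin(2π·0.6550)/(2π)) = 5.5069 → s = 18.5069
θ=83.4°: R = R0 + s = 12 + 13.0106 = 25.0106
θ=192.1°: R = R0 + s = 12 + 18.1860 = 30.1860
θ=197.5°: R = R0 + s = 12 + 18.5069 = 30.5069

θ=83.4°: 25.0106
θ=192.1°: 30.1860
θ=197.5°: 30.5069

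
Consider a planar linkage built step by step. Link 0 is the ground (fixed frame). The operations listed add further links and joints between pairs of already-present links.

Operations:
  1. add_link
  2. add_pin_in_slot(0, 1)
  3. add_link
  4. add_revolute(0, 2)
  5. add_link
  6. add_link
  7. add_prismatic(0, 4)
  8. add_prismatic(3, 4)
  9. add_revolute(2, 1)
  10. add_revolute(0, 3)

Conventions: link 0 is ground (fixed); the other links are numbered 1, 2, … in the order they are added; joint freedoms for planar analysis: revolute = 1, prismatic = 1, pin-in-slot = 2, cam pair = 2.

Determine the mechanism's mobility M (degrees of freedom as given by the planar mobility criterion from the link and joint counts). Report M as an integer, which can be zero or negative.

ground; <1,0,0>
#1 <2,0,0>
PS:0↔1 J2 <2,0,1>
#2 <3,0,1>
R:0↔2 J1 <3,1,1>
#3 <4,1,1>
#4 <5,1,1>
P:0↔4 J1 <5,2,1>
P:3↔4 J1 <5,3,1>
R:2↔1 J1 <5,4,1>
R:0↔3 J1 <5,5,1>
3×4 − 2×5 − 1×1 = 1

M = 1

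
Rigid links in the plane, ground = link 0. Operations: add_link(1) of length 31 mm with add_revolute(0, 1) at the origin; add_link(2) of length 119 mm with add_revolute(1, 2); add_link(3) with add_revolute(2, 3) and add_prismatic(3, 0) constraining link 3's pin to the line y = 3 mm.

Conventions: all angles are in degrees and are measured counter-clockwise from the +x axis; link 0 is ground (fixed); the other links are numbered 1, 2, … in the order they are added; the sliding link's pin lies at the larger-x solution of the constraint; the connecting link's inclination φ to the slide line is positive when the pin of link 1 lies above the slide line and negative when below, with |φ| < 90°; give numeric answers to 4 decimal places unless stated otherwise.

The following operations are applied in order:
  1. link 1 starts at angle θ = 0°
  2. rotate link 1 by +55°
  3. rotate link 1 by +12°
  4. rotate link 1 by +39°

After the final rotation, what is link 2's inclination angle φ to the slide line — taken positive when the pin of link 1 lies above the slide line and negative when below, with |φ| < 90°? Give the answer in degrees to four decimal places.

geometry: r = 31 mm, L = 119 mm, e = 3 mm; θ starts at 0°
rotate link 1 by +55°: θ ← 0° +55° = 55°
rotate link 1 by +12°: θ ← 55° +12° = 67°
rotate link 1 by +39°: θ ← 67° +39° = 106°
h = r sin θ − e = 29.799113 − 3 = 26.799113
sin φ = h / L = 26.799113 / 119 = 0.22520263
φ = arcsin(0.22520263) = 13.014794°

13.0148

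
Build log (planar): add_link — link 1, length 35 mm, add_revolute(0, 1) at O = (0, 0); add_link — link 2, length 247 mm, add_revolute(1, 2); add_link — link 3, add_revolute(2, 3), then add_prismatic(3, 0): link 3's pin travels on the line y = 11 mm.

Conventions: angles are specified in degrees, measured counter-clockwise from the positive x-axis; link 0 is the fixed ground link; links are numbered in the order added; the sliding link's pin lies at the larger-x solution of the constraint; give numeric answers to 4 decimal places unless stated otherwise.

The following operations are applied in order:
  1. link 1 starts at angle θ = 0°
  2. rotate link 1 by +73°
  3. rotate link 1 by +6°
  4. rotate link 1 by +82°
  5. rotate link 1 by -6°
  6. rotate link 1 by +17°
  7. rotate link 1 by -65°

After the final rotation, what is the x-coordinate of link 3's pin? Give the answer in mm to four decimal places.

geometry: r = 35 mm, L = 247 mm, e = 11 mm; θ starts at 0°
rotate link 1 by +73°: θ ← 0° +73° = 73°
rotate link 1 by +6°: θ ← 73° +6° = 79°
rotate link 1 by +82°: θ ← 79° +82° = 161°
rotate link 1 by -6°: θ ← 161° -6° = 155°
rotate link 1 by +17°: θ ← 155° +17° = 172°
rotate link 1 by -65°: θ ← 172° -65° = 107°
crank pin P = (r cos θ, r sin θ) = (-10.233010, 33.470666)
h = r sin θ − e = 33.470666 − 11 = 22.470666
x = r cos θ + √(L² − h²) = -10.233010 + 245.975749 = 235.742739

235.7427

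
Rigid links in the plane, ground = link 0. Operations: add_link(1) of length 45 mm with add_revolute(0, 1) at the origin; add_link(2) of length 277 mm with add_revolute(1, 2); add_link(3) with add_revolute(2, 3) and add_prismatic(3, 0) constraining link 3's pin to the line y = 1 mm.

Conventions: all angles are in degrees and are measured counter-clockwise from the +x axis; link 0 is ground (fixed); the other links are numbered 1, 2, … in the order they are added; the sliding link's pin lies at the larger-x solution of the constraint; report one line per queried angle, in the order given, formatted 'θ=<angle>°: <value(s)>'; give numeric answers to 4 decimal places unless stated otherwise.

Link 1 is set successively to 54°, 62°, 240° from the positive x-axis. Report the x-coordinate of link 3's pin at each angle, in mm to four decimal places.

geometry: r = 45 mm, L = 277 mm, e = 1 mm
θ=54°: crank pin P = (r cos θ, r sin θ) = (26.450336, 36.405765)
θ=54°: h = r sin θ − e = 36.405765 − 1 = 35.405765
θ=54°: x = r cos θ + √(L² − h²) = 26.450336 + 274.727923 = 301.178260
θ=62°: crank pin P = (r cos θ, r sin θ) = (21.126220, 39.732642)
θ=62°: h = r sin θ − e = 39.732642 − 1 = 38.732642
θ=62°: x = r cos θ + √(L² − h²) = 21.126220 + 274.278658 = 295.404879
θ=240°: crank pin P = (r cos θ, r sin θ) = (-22.500000, -38.971143)
θ=240°: h = r sin θ − e = -38.971143 − 1 = -39.971143
θ=240°: x = r cos θ + √(L² − h²) = -22.500000 + 274.100908 = 251.600908

θ=54°: 301.1783
θ=62°: 295.4049
θ=240°: 251.6009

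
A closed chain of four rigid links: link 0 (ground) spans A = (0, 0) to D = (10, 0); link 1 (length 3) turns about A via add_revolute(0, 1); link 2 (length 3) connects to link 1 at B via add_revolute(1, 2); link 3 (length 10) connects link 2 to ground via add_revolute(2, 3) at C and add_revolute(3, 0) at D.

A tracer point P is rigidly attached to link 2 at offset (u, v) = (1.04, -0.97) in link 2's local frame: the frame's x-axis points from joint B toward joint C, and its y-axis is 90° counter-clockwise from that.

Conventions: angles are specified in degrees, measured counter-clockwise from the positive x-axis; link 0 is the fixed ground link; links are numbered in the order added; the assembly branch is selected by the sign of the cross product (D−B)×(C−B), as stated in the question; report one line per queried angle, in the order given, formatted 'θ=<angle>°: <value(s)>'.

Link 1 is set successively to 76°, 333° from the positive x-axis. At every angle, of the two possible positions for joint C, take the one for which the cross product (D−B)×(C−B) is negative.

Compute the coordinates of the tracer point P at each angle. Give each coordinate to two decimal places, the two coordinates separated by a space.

A=(0,0), D=(10.00,0)
θ=76°: B = A + 3.00·(cos76°, sin76°) = (0.7258, 2.9109)
θ=76°: |BD| = 9.7203
θ=76°: circle(B,3.00) ∩ circle(D,10.00): a=0.1792, h=2.9946
θ=76°:   candidates: C₊=(1.7936,5.7144) cross=29.109; C₋=(0.0000,0.0000) cross=-29.109
θ=76°:   branch - wants cross < 0 → take C=(0.0000,0.0000) (cross=-29.109)
θ=76°: ex = (C−B)/|BC| = (-0.2419,-0.9703); ey = (0.9703,-0.2419)
θ=76°: P = B + 1.04·ex + -0.97·ey = (-0.4670,2.1364)
θ=333°: B = A + 3.00·(cos333°, sin333°) = (2.6730, -1.3620)
θ=333°: |BD| = 7.4525
θ=333°: circle(B,3.00) ∩ circle(D,10.00): a=-2.3791, h=1.8275
θ=333°:   candidates: C₊=(0.0000,0.0000) cross=13.620; C₋=(0.6680,-3.5935) cross=-13.620
θ=333°:   branch - wants cross < 0 → take C=(0.6680,-3.5935) (cross=-13.620)
θ=333°: ex = (C−B)/|BC| = (-0.6683,-0.7438); ey = (0.7438,-0.6683)
θ=333°: P = B + 1.04·ex + -0.97·ey = (1.2564,-1.4873)

θ=76°: -0.47 2.14
θ=333°: 1.26 -1.49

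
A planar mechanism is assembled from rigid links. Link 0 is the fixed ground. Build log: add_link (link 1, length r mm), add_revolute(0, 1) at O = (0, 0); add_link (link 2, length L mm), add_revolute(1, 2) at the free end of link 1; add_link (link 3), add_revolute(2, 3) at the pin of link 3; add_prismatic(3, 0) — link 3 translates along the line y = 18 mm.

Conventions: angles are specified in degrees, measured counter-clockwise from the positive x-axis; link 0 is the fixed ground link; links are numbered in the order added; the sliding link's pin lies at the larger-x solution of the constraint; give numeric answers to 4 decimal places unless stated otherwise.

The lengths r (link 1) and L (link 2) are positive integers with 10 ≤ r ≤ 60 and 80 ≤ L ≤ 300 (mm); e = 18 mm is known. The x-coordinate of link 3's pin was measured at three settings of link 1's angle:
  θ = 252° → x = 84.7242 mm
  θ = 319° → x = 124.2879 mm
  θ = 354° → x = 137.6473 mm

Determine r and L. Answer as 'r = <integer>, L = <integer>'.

constraint per measurement: (x − r cos θ)² + (r sin θ − e)² = L²
subtracting the θ₁ and θ₂ equations cancels the r² and L² terms:
r = (x₁² − x₂²) / (2[(x₁cos θ₁ + e sin θ₁) − (x₂cos θ₂ + e sin θ₂)]) = 33.0000 → r = 33
L² = (x₁ − r cos θ₁)² + (r sin θ₁ − e)² = 11449.0056 → L = 107.0000 → L = 107
check at θ₃=354°: x = 137.6473 (printed 137.6473) ✓

r = 33, L = 107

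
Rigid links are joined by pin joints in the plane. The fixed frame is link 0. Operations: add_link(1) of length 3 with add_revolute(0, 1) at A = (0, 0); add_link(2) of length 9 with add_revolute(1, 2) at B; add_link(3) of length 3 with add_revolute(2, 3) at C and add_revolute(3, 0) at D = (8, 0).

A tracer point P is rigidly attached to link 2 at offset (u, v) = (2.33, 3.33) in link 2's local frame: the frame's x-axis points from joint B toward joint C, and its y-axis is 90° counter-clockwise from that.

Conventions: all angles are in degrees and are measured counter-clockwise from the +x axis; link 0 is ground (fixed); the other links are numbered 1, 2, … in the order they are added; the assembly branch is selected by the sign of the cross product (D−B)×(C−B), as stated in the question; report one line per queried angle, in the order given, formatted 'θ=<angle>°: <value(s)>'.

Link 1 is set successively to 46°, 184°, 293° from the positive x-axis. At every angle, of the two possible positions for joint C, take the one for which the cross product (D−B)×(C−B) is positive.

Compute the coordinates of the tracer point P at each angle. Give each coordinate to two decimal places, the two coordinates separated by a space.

A=(0,0), D=(8.00,0)
θ=46°: B = A + 3.00·(cos46°, sin46°) = (2.0840, 2.1580)
θ=46°: |BD| = 6.2973
θ=46°: circle(B,9.00) ∩ circle(D,3.00): a=8.8654, h=1.5509
θ=46°:   candidates: C₊=(10.9440,0.5769) cross=9.766; C₋=(9.8811,-2.3370) cross=-9.766
θ=46°:   branch + wants cross > 0 → take C=(10.9440,0.5769) (cross=9.766)
θ=46°: ex = (C−B)/|BC| = (0.9844,-0.1757); ey = (0.1757,0.9844)
θ=46°: P = B + 2.33·ex + 3.33·ey = (4.9627,5.0269)
θ=184°: B = A + 3.00·(cos184°, sin184°) = (-2.9927, -0.2093)
θ=184°: |BD| = 10.9947
θ=184°: circle(B,9.00) ∩ circle(D,3.00): a=8.7717, h=2.0145
θ=184°:   candidates: C₊=(5.7390,1.9718) cross=22.149; C₋=(5.8157,-2.0564) cross=-22.149
θ=184°:   branch + wants cross > 0 → take C=(5.7390,1.9718) (cross=22.149)
θ=184°: ex = (C−B)/|BC| = (0.9702,0.2423); ey = (-0.2423,0.9702)
θ=184°: P = B + 2.33·ex + 3.33·ey = (-1.5391,3.5861)
θ=293°: B = A + 3.00·(cos293°, sin293°) = (1.1722, -2.7615)
θ=293°: |BD| = 7.3651
θ=293°: circle(B,9.00) ∩ circle(D,3.00): a=8.5705, h=2.7472
θ=293°:   candidates: C₊=(8.0874,2.9987) cross=20.233; C₋=(10.1475,-2.0948) cross=-20.233
θ=293°:   branch + wants cross > 0 → take C=(8.0874,2.9987) (cross=20.233)
θ=293°: ex = (C−B)/|BC| = (0.7684,0.6400); ey = (-0.6400,0.7684)
θ=293°: P = B + 2.33·ex + 3.33·ey = (0.8312,1.2884)

θ=46°: 4.96 5.03
θ=184°: -1.54 3.59
θ=293°: 0.83 1.29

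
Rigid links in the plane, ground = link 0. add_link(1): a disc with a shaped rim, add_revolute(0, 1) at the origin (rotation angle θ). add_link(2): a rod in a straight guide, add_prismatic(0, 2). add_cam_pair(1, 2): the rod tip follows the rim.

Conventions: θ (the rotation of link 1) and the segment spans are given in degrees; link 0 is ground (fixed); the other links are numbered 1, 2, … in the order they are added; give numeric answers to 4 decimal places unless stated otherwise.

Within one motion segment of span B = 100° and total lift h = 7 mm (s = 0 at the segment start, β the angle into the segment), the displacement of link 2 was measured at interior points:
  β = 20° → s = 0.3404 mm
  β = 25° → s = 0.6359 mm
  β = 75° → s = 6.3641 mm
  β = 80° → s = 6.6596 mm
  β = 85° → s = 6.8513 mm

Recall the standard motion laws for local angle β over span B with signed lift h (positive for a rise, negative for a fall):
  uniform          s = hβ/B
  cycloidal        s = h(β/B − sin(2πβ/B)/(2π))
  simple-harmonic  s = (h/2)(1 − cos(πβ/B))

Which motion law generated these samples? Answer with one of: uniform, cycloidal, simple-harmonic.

candidates at β/B = r: uniform s = h·r (linear in β); cycloidal s = h·(r − sin(2πr)/(2π)); simple-harmonic s = (h/2)(1 − cos(πr))
β=20°: printed 0.3404 | uniform 1.4000, cycloidal 0.3404, simple-harmonic 0.6684
β=25°: printed 0.6359 | uniform 1.7500, cycloidal 0.6359, simple-harmonic 1.0251
β=75°: printed 6.3641 | uniform 5.2500, cycloidal 6.3641, simple-harmonic 5.9749
β=80°: printed 6.6596 | uniform 5.6000, cycloidal 6.6596, simple-harmonic 6.3316
β=85°: printed 6.8513 | uniform 5.9500, cycloidal 6.8513, simple-harmonic 6.6185
only one law matches every sample → cycloidal

cycloidal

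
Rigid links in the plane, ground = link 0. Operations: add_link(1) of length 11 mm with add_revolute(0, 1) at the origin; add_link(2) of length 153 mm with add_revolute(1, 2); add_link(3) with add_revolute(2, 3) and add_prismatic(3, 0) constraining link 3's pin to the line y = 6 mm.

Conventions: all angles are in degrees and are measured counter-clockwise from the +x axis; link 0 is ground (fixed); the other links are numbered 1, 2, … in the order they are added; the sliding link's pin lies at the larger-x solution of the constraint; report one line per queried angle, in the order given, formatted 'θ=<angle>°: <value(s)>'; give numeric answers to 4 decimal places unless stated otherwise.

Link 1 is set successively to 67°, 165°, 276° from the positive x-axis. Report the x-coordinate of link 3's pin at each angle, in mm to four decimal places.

geometry: r = 11 mm, L = 153 mm, e = 6 mm
θ=67°: crank pin P = (r cos θ, r sin θ) = (4.298042, 10.125553)
θ=67°: h = r sin θ − e = 10.125553 − 6 = 4.125553
θ=67°: x = r cos θ + √(L² − h²) = 4.298042 + 152.944368 = 157.242411
θ=165°: crank pin P = (r cos θ, r sin θ) = (-10.625184, 2.847009)
θ=165°: h = r sin θ − e = 2.847009 − 6 = -3.152991
θ=165°: x = r cos θ + √(L² − h²) = -10.625184 + 152.967508 = 142.342324
θ=276°: crank pin P = (r cos θ, r sin θ) = (1.149813, -10.939741)
θ=276°: h = r sin θ − e = -10.939741 − 6 = -16.939741
θ=276°: x = r cos θ + √(L² − h²) = 1.149813 + 152.059348 = 153.209161

θ=67°: 157.2424
θ=165°: 142.3423
θ=276°: 153.2092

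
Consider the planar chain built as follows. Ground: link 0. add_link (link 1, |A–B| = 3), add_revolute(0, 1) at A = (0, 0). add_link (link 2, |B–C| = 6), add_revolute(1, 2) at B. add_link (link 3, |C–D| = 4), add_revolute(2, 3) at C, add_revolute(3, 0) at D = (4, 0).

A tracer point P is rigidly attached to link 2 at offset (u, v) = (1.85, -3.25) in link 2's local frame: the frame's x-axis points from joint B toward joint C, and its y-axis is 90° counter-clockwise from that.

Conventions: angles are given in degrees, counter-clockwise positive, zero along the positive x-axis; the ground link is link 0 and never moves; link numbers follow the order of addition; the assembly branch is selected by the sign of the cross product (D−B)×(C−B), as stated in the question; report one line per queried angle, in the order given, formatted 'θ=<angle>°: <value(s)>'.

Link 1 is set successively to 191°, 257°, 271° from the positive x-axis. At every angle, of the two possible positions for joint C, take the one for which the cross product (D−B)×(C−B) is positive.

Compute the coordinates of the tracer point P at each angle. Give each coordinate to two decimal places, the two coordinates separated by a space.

A=(0,0), D=(4.00,0)
θ=191°: B = A + 3.00·(cos191°, sin191°) = (-2.9449, -0.5724)
θ=191°: |BD| = 6.9684
θ=191°: circle(B,6.00) ∩ circle(D,4.00): a=4.9193, h=3.4352
θ=191°:   candidates: C₊=(1.6756,3.2553) cross=23.938; C₋=(2.2399,-3.5920) cross=-23.938
θ=191°:   branch + wants cross > 0 → take C=(1.6756,3.2553) (cross=23.938)
θ=191°: ex = (C−B)/|BC| = (0.7701,0.6380); ey = (-0.6380,0.7701)
θ=191°: P = B + 1.85·ex + -3.25·ey = (0.5531,-1.8950)
θ=257°: B = A + 3.00·(cos257°, sin257°) = (-0.6749, -2.9231)
θ=257°: |BD| = 5.5135
θ=257°: circle(B,6.00) ∩ circle(D,4.00): a=4.5705, h=3.8872
θ=257°:   candidates: C₊=(1.1395,2.7960) cross=21.432; C₋=(5.2613,-3.7959) cross=-21.432
θ=257°:   branch + wants cross > 0 → take C=(1.1395,2.7960) (cross=21.432)
θ=257°: ex = (C−B)/|BC| = (0.3024,0.9532); ey = (-0.9532,0.3024)
θ=257°: P = B + 1.85·ex + -3.25·ey = (2.9824,-2.1425)
θ=271°: B = A + 3.00·(cos271°, sin271°) = (0.0524, -2.9995)
θ=271°: |BD| = 4.9579
θ=271°: circle(B,6.00) ∩ circle(D,4.00): a=4.4959, h=3.9732
θ=271°:   candidates: C₊=(1.2283,2.8841) cross=19.699; C₋=(6.0359,-3.4431) cross=-19.699
θ=271°:   branch + wants cross > 0 → take C=(1.2283,2.8841) (cross=19.699)
θ=271°: ex = (C−B)/|BC| = (0.1960,0.9806); ey = (-0.9806,0.1960)
θ=271°: P = B + 1.85·ex + -3.25·ey = (3.6019,-1.8224)

θ=191°: 0.55 -1.89
θ=257°: 2.98 -2.14
θ=271°: 3.60 -1.82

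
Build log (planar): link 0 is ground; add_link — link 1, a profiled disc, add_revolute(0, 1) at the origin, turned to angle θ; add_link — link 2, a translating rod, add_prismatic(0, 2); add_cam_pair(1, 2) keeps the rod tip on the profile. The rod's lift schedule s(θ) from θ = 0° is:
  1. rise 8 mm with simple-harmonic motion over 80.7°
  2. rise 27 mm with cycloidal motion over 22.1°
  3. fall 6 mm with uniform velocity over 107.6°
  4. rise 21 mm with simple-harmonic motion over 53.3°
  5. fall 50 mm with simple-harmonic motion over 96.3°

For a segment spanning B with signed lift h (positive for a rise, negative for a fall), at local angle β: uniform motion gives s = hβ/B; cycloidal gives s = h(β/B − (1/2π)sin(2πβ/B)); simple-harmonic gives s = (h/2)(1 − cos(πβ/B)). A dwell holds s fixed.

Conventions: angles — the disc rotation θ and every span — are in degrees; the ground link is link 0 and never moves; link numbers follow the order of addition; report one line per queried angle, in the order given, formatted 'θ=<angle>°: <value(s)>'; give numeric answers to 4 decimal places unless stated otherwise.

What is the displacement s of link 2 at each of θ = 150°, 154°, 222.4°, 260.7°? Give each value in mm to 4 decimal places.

seg 1 [0°–80.7°] simple-harmonic, h=8: full span → s += 8 → s = 8.0000
seg 2 [80.7°–102.8°] cycloidal, h=27: full span → s += 27 → s = 35.0000
seg 3 [102.8°–210.4°] uniform, h=-6: θ=150° here. β=47.2, B=107.6. -6·47.2/107.6 = -2.6320 → s = 32.3680
seg 3 [102.8°–210.4°] uniform, h=-6: θ=154° here. β=51.2, B=107.6. -6·51.2/107.6 = -2.8550 → s = 32.1450
seg 3 [102.8°–210.4°] uniform, h=-6: full span → s += -6 → s = 29.0000
seg 4 [210.4°–263.7°] simple-harmonic, h=21: θ=222.4° here. β=12, B=53.3. 21/2·(1 − cos(π·0.2251)) = 2.5188 → s = 31.5188
seg 4 [210.4°–263.7°] simple-harmonic, h=21: θ=260.7° here. β=50.3, B=53.3. 21/2·(1 − cos(π·0.9437)) = 20.8363 → s = 49.8363

θ=150°: 32.3680
θ=154°: 32.1450
θ=222.4°: 31.5188
θ=260.7°: 49.8363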